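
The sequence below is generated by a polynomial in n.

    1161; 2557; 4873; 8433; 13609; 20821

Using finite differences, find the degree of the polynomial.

4

Δ: 1396, 2316, 3560, 5176, 7212
Δ²: 920, 1244, 1616, 2036
Δ³: 324, 372, 420
Δ⁴: 48, 48
The fourth differences are constant, so the polynomial has degree 4.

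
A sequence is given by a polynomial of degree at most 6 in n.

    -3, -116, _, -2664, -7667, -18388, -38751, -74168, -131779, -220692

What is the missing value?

Using the last 7 terms:
D1: -5003, -10721, -20363, -35417, -57611, -88913
D2: -5718, -9642, -15054, -22194, -31302
D3: -3924, -5412, -7140, -9108
D4: -1488, -1728, -1968
D5: -240, -240
Constant fifth difference = -240.
Extend backward: -1488 + 240 = -1248;  -3924 + 1248 = -2676;  -5718 + 2676 = -3042;  -5003 + 3042 = -1961;  -2664 + 1961 = -703

-703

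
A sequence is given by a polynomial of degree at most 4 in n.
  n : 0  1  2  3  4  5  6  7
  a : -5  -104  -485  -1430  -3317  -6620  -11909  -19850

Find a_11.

D1: -99, -381, -945, -1887, -3303, -5289, -7941
D2: -282, -564, -942, -1416, -1986, -2652
D3: -282, -378, -474, -570, -666
D4: -96, -96, -96, -96
The fourth differences are constant (-96).
-666 − 96 = -762;  -2652 − 762 = -3414;  -7941 − 3414 = -11355;  -19850 − 11355 = -31205
-762 − 96 = -858;  -3414 − 858 = -4272;  -11355 − 4272 = -15627;  -31205 − 15627 = -46832
-858 − 96 = -954;  -4272 − 954 = -5226;  -15627 − 5226 = -20853;  -46832 − 20853 = -67685
-954 − 96 = -1050;  -5226 − 1050 = -6276;  -20853 − 6276 = -27129;  -67685 − 27129 = -94814

-94814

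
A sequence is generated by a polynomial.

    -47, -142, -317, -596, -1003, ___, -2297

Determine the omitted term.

-1562

Using the first 5 terms:
-95, -175, -279, -407
-80, -104, -128
-24, -24
Constant third difference = -24.
Extend forward: -128 − 24 = -152;  -407 − 152 = -559;  -1003 − 559 = -1562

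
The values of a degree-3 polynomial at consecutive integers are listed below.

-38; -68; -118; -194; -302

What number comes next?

-448

-30, -50, -76, -108
-20, -26, -32
-6, -6
Third differences constant at -6.
-32 − 6 = -38;  -108 − 38 = -146;  -302 − 146 = -448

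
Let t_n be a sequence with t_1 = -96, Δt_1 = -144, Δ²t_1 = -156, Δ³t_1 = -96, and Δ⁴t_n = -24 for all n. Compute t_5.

-2016

Build the table forward from the leading diagonal:
Fourth differences: -24  -24  -24  -24  -24
Third differences: -96  -120  -144  -168  -192
Second differences: -156  -252  -372  -516  -684
First differences: -144  -300  -552  -924  -1440
t: -96  -240  -540  -1092  -2016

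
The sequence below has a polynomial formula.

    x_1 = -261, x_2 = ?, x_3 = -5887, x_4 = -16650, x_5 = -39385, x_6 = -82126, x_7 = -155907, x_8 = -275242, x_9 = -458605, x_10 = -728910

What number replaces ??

Using the last 8 terms:
Δ: -10763  -22735  -42741  -73781  -119335  -183363  -270305
Δ²: -11972  -20006  -31040  -45554  -64028  -86942
Δ³: -8034  -11034  -14514  -18474  -22914
Δ⁴: -3000  -3480  -3960  -4440
Δ⁵: -480  -480  -480
Constant fifth difference = -480.
Extend backward: -3000 + 480 = -2520;  -8034 + 2520 = -5514;  -11972 + 5514 = -6458;  -10763 + 6458 = -4305;  -5887 + 4305 = -1582

-1582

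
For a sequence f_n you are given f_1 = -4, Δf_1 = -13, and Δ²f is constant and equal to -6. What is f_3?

Build the table forward from the leading diagonal:
D2: -6, -6, -6
D1: -13, -19, -25
f: -4, -17, -36

-36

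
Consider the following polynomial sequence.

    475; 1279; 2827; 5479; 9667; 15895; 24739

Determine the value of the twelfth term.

804 , 1548 , 2652 , 4188 , 6228 , 8844
744 , 1104 , 1536 , 2040 , 2616
360 , 432 , 504 , 576
72 , 72 , 72
Constant fourth difference = 72, so extend:
576 + 72 = 648;  2616 + 648 = 3264;  8844 + 3264 = 12108;  24739 + 12108 = 36847
648 + 72 = 720;  3264 + 720 = 3984;  12108 + 3984 = 16092;  36847 + 16092 = 52939
720 + 72 = 792;  3984 + 792 = 4776;  16092 + 4776 = 20868;  52939 + 20868 = 73807
792 + 72 = 864;  4776 + 864 = 5640;  20868 + 5640 = 26508;  73807 + 26508 = 100315
864 + 72 = 936;  5640 + 936 = 6576;  26508 + 6576 = 33084;  100315 + 33084 = 133399

133399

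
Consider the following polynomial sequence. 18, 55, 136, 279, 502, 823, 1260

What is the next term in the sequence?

D1: 37  81  143  223  321  437
D2: 44  62  80  98  116
D3: 18  18  18  18
The third differences are constant (18).
116 + 18 = 134;  437 + 134 = 571;  1260 + 571 = 1831

1831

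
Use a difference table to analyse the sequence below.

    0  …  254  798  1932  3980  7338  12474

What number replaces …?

Using the last 6 terms:
Δ: 544, 1134, 2048, 3358, 5136
Δ²: 590, 914, 1310, 1778
Δ³: 324, 396, 468
Δ⁴: 72, 72
Constant fourth difference = 72.
Extend backward: 324 − 72 = 252;  590 − 252 = 338;  544 − 338 = 206;  254 − 206 = 48

48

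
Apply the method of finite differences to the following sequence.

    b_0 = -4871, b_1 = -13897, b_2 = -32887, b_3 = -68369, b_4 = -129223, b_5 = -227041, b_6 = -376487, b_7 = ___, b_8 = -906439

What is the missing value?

Using the first 7 terms:
First differences: -9026  -18990  -35482  -60854  -97818  -149446
Second differences: -9964  -16492  -25372  -36964  -51628
Third differences: -6528  -8880  -11592  -14664
Fourth differences: -2352  -2712  -3072
Fifth differences: -360  -360
Constant fifth difference = -360.
Extend forward: -3072 − 360 = -3432;  -14664 − 3432 = -18096;  -51628 − 18096 = -69724;  -149446 − 69724 = -219170;  -376487 − 219170 = -595657

-595657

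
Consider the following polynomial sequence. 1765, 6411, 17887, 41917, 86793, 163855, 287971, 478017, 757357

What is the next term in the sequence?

D1: 4646, 11476, 24030, 44876, 77062, 124116, 190046, 279340
D2: 6830, 12554, 20846, 32186, 47054, 65930, 89294
D3: 5724, 8292, 11340, 14868, 18876, 23364
D4: 2568, 3048, 3528, 4008, 4488
D5: 480, 480, 480, 480
The fifth differences are constant (480).
4488 + 480 = 4968;  23364 + 4968 = 28332;  89294 + 28332 = 117626;  279340 + 117626 = 396966;  757357 + 396966 = 1154323

1154323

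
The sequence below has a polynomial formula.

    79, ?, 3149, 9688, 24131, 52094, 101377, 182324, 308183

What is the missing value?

Using the last 7 terms:
Δ: 6539  14443  27963  49283  80947  125859
Δ²: 7904  13520  21320  31664  44912
Δ³: 5616  7800  10344  13248
Δ⁴: 2184  2544  2904
Δ⁵: 360  360
Constant fifth difference = 360.
Extend backward: 2184 − 360 = 1824;  5616 − 1824 = 3792;  7904 − 3792 = 4112;  6539 − 4112 = 2427;  3149 − 2427 = 722

722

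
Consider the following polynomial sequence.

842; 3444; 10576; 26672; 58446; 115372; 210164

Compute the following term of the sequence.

359256

First differences: 2602  7132  16096  31774  56926  94792
Second differences: 4530  8964  15678  25152  37866
Third differences: 4434  6714  9474  12714
Fourth differences: 2280  2760  3240
Fifth differences: 480  480
Constant fifth difference = 480, so extend:
3240 + 480 = 3720;  12714 + 3720 = 16434;  37866 + 16434 = 54300;  94792 + 54300 = 149092;  210164 + 149092 = 359256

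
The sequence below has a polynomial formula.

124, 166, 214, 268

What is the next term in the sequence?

D1: 42, 48, 54
D2: 6, 6
Constant second difference = 6, so extend:
54 + 6 = 60;  268 + 60 = 328

328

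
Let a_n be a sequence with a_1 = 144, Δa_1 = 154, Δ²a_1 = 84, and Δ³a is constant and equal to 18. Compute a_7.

Build the table forward from the leading diagonal:
D3: 18  18  18  18  18  18  18
D2: 84  102  120  138  156  174  192
D1: 154  238  340  460  598  754  928
a: 144  298  536  876  1336  1934  2688

2688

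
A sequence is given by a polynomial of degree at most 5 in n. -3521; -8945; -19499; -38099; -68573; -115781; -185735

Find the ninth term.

-424409

First differences: -5424, -10554, -18600, -30474, -47208, -69954
Second differences: -5130, -8046, -11874, -16734, -22746
Third differences: -2916, -3828, -4860, -6012
Fourth differences: -912, -1032, -1152
Fifth differences: -120, -120
Fifth differences constant at -120.
-1152 − 120 = -1272;  -6012 − 1272 = -7284;  -22746 − 7284 = -30030;  -69954 − 30030 = -99984;  -185735 − 99984 = -285719
-1272 − 120 = -1392;  -7284 − 1392 = -8676;  -30030 − 8676 = -38706;  -99984 − 38706 = -138690;  -285719 − 138690 = -424409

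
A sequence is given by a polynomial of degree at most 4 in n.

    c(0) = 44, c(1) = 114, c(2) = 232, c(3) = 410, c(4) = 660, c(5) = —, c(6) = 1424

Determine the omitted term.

Using the first 5 terms:
First differences: 70, 118, 178, 250
Second differences: 48, 60, 72
Third differences: 12, 12
Constant third difference = 12.
Extend forward: 72 + 12 = 84;  250 + 84 = 334;  660 + 334 = 994

994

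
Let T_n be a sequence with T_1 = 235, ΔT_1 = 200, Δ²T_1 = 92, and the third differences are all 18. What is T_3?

727

Build the table forward from the leading diagonal:
Third differences: 18  18  18
Second differences: 92  110  128
First differences: 200  292  402
T: 235  435  727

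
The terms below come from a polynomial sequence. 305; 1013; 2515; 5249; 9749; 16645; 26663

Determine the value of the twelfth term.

155713

708, 1502, 2734, 4500, 6896, 10018
794, 1232, 1766, 2396, 3122
438, 534, 630, 726
96, 96, 96
The fourth differences are constant (96).
726 + 96 = 822;  3122 + 822 = 3944;  10018 + 3944 = 13962;  26663 + 13962 = 40625
822 + 96 = 918;  3944 + 918 = 4862;  13962 + 4862 = 18824;  40625 + 18824 = 59449
918 + 96 = 1014;  4862 + 1014 = 5876;  18824 + 5876 = 24700;  59449 + 24700 = 84149
1014 + 96 = 1110;  5876 + 1110 = 6986;  24700 + 6986 = 31686;  84149 + 31686 = 115835
1110 + 96 = 1206;  6986 + 1206 = 8192;  31686 + 8192 = 39878;  115835 + 39878 = 155713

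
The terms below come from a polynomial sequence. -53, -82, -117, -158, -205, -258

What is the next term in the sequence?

-317

-29, -35, -41, -47, -53
-6, -6, -6, -6
The second differences are constant (-6).
-53 − 6 = -59;  -258 − 59 = -317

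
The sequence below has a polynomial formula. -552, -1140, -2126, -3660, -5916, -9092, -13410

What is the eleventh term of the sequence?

Δ: -588, -986, -1534, -2256, -3176, -4318
Δ²: -398, -548, -722, -920, -1142
Δ³: -150, -174, -198, -222
Δ⁴: -24, -24, -24
Constant fourth difference = -24, so extend:
-222 − 24 = -246;  -1142 − 246 = -1388;  -4318 − 1388 = -5706;  -13410 − 5706 = -19116
-246 − 24 = -270;  -1388 − 270 = -1658;  -5706 − 1658 = -7364;  -19116 − 7364 = -26480
-270 − 24 = -294;  -1658 − 294 = -1952;  -7364 − 1952 = -9316;  -26480 − 9316 = -35796
-294 − 24 = -318;  -1952 − 318 = -2270;  -9316 − 2270 = -11586;  -35796 − 11586 = -47382

-47382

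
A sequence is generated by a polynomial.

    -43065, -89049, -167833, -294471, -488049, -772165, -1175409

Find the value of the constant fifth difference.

-480

First differences: -45984, -78784, -126638, -193578, -284116, -403244
Second differences: -32800, -47854, -66940, -90538, -119128
Third differences: -15054, -19086, -23598, -28590
Fourth differences: -4032, -4512, -4992
Fifth differences: -480, -480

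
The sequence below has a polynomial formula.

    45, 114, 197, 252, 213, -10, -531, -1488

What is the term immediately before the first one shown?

Δ: 69  83  55  -39  -223  -521  -957
Δ²: 14  -28  -94  -184  -298  -436
Δ³: -42  -66  -90  -114  -138
Δ⁴: -24  -24  -24  -24
The fourth differences are constant at -24.
Work back: -42 + 24 = -18;  14 + 18 = 32;  69 − 32 = 37;  45 − 37 = 8

8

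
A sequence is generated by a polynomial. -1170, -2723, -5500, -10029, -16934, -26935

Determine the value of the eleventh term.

-155300

Δ: -1553, -2777, -4529, -6905, -10001
Δ²: -1224, -1752, -2376, -3096
Δ³: -528, -624, -720
Δ⁴: -96, -96
Fourth differences constant at -96.
-720 − 96 = -816;  -3096 − 816 = -3912;  -10001 − 3912 = -13913;  -26935 − 13913 = -40848
-816 − 96 = -912;  -3912 − 912 = -4824;  -13913 − 4824 = -18737;  -40848 − 18737 = -59585
-912 − 96 = -1008;  -4824 − 1008 = -5832;  -18737 − 5832 = -24569;  -59585 − 24569 = -84154
-1008 − 96 = -1104;  -5832 − 1104 = -6936;  -24569 − 6936 = -31505;  -84154 − 31505 = -115659
-1104 − 96 = -1200;  -6936 − 1200 = -8136;  -31505 − 8136 = -39641;  -115659 − 39641 = -155300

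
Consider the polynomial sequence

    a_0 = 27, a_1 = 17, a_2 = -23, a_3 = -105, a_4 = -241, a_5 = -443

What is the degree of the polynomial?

3

D1: -10, -40, -82, -136, -202
D2: -30, -42, -54, -66
D3: -12, -12, -12
The third differences are constant, so the polynomial has degree 3.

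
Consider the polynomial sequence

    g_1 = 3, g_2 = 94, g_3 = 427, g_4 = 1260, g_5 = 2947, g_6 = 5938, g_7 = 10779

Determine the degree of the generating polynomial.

Δ: 91, 333, 833, 1687, 2991, 4841
Δ²: 242, 500, 854, 1304, 1850
Δ³: 258, 354, 450, 546
Δ⁴: 96, 96, 96
The fourth differences are constant, so the polynomial has degree 4.

4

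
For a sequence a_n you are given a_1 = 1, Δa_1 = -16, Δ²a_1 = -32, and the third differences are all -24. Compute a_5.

Build the table forward from the leading diagonal:
Third differences: -24  -24  -24  -24  -24
Second differences: -32  -56  -80  -104  -128
First differences: -16  -48  -104  -184  -288
a: 1  -15  -63  -167  -351

-351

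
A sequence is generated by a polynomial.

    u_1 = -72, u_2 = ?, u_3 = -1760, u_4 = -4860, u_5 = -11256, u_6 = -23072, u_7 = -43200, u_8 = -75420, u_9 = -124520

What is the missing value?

-480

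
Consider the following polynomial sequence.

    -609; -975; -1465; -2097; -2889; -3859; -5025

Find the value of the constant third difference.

-18

D1: -366, -490, -632, -792, -970, -1166
D2: -124, -142, -160, -178, -196
D3: -18, -18, -18, -18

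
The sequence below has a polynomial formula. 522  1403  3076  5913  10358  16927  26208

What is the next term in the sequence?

38861

881, 1673, 2837, 4445, 6569, 9281
792, 1164, 1608, 2124, 2712
372, 444, 516, 588
72, 72, 72
Constant fourth difference = 72, so extend:
588 + 72 = 660;  2712 + 660 = 3372;  9281 + 3372 = 12653;  26208 + 12653 = 38861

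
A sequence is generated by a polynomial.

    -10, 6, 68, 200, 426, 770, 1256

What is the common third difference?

24

D1: 16, 62, 132, 226, 344, 486
D2: 46, 70, 94, 118, 142
D3: 24, 24, 24, 24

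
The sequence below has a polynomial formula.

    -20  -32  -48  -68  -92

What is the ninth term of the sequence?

-12  -16  -20  -24
-4  -4  -4
Second differences constant at -4.
-24 − 4 = -28;  -92 − 28 = -120
-28 − 4 = -32;  -120 − 32 = -152
-32 − 4 = -36;  -152 − 36 = -188
-36 − 4 = -40;  -188 − 40 = -228

-228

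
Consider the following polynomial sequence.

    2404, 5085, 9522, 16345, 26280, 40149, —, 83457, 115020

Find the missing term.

58870

Using the first 6 terms:
D1: 2681, 4437, 6823, 9935, 13869
D2: 1756, 2386, 3112, 3934
D3: 630, 726, 822
D4: 96, 96
Constant fourth difference = 96.
Extend forward: 822 + 96 = 918;  3934 + 918 = 4852;  13869 + 4852 = 18721;  40149 + 18721 = 58870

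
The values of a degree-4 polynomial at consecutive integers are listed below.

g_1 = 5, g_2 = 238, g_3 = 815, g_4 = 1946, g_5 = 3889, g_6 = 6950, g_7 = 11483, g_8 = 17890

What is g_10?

38174

Δ: 233 , 577 , 1131 , 1943 , 3061 , 4533 , 6407
Δ²: 344 , 554 , 812 , 1118 , 1472 , 1874
Δ³: 210 , 258 , 306 , 354 , 402
Δ⁴: 48 , 48 , 48 , 48
The fourth differences are constant (48).
402 + 48 = 450;  1874 + 450 = 2324;  6407 + 2324 = 8731;  17890 + 8731 = 26621
450 + 48 = 498;  2324 + 498 = 2822;  8731 + 2822 = 11553;  26621 + 11553 = 38174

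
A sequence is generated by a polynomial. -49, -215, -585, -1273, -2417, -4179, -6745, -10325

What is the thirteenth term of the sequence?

-52465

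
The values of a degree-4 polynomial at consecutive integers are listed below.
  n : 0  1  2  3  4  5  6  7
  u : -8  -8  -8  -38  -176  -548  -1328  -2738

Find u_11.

-20798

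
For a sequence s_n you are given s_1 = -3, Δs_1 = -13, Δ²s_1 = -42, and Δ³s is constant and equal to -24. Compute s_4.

-192

Build the table forward from the leading diagonal:
Third differences: -24  -24  -24  -24
Second differences: -42  -66  -90  -114
First differences: -13  -55  -121  -211
s: -3  -16  -71  -192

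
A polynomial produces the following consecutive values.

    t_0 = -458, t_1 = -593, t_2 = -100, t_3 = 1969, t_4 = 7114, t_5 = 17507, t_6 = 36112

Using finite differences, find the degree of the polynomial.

Δ: -135, 493, 2069, 5145, 10393, 18605
Δ²: 628, 1576, 3076, 5248, 8212
Δ³: 948, 1500, 2172, 2964
Δ⁴: 552, 672, 792
Δ⁵: 120, 120
The fifth differences are constant, so the polynomial has degree 5.

5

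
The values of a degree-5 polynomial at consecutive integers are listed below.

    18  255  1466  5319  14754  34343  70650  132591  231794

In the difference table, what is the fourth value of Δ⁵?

D1: 237, 1211, 3853, 9435, 19589, 36307, 61941, 99203
D2: 974, 2642, 5582, 10154, 16718, 25634, 37262
D3: 1668, 2940, 4572, 6564, 8916, 11628
D4: 1272, 1632, 1992, 2352, 2712
D5: 360, 360, 360, 360

360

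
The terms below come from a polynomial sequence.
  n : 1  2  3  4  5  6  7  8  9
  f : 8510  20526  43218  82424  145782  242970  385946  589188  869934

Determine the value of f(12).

First differences: 12016  22692  39206  63358  97188  142976  203242  280746
Second differences: 10676  16514  24152  33830  45788  60266  77504
Third differences: 5838  7638  9678  11958  14478  17238
Fourth differences: 1800  2040  2280  2520  2760
Fifth differences: 240  240  240  240
Constant fifth difference = 240, so extend:
2760 + 240 = 3000;  17238 + 3000 = 20238;  77504 + 20238 = 97742;  280746 + 97742 = 378488;  869934 + 378488 = 1248422
3000 + 240 = 3240;  20238 + 3240 = 23478;  97742 + 23478 = 121220;  378488 + 121220 = 499708;  1248422 + 499708 = 1748130
3240 + 240 = 3480;  23478 + 3480 = 26958;  121220 + 26958 = 148178;  499708 + 148178 = 647886;  1748130 + 647886 = 2396016

2396016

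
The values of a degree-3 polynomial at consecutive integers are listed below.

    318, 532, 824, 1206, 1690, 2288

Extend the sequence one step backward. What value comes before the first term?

214, 292, 382, 484, 598
78, 90, 102, 114
12, 12, 12
The third differences are constant at 12.
Work back: 78 − 12 = 66;  214 − 66 = 148;  318 − 148 = 170

170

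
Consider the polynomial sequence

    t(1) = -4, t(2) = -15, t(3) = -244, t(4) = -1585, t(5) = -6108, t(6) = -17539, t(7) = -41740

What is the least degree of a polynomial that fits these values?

5

Δ: -11, -229, -1341, -4523, -11431, -24201
Δ²: -218, -1112, -3182, -6908, -12770
Δ³: -894, -2070, -3726, -5862
Δ⁴: -1176, -1656, -2136
Δ⁵: -480, -480
The fifth differences are constant, so the polynomial has degree 5.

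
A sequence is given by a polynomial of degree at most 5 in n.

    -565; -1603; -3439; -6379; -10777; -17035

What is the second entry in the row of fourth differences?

-48

Δ: -1038, -1836, -2940, -4398, -6258
Δ²: -798, -1104, -1458, -1860
Δ³: -306, -354, -402
Δ⁴: -48, -48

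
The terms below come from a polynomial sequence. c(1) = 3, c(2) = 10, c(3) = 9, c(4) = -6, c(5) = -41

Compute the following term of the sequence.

First differences: 7, -1, -15, -35
Second differences: -8, -14, -20
Third differences: -6, -6
Constant third difference = -6, so extend:
-20 − 6 = -26;  -35 − 26 = -61;  -41 − 61 = -102

-102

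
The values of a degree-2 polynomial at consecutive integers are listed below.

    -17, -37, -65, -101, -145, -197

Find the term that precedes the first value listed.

-5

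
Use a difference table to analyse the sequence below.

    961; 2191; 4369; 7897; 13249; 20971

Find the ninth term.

64897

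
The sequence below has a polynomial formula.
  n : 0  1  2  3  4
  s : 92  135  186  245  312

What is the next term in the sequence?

387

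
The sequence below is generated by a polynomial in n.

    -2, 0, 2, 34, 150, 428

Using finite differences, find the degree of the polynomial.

4

Δ: 2, 2, 32, 116, 278
Δ²: 0, 30, 84, 162
Δ³: 30, 54, 78
Δ⁴: 24, 24
The fourth differences are constant, so the polynomial has degree 4.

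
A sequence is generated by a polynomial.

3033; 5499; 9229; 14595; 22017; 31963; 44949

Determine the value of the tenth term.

108027

First differences: 2466, 3730, 5366, 7422, 9946, 12986
Second differences: 1264, 1636, 2056, 2524, 3040
Third differences: 372, 420, 468, 516
Fourth differences: 48, 48, 48
Fourth differences constant at 48.
516 + 48 = 564;  3040 + 564 = 3604;  12986 + 3604 = 16590;  44949 + 16590 = 61539
564 + 48 = 612;  3604 + 612 = 4216;  16590 + 4216 = 20806;  61539 + 20806 = 82345
612 + 48 = 660;  4216 + 660 = 4876;  20806 + 4876 = 25682;  82345 + 25682 = 108027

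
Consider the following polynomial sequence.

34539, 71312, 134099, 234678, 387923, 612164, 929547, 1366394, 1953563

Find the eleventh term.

D1: 36773 , 62787 , 100579 , 153245 , 224241 , 317383 , 436847 , 587169
D2: 26014 , 37792 , 52666 , 70996 , 93142 , 119464 , 150322
D3: 11778 , 14874 , 18330 , 22146 , 26322 , 30858
D4: 3096 , 3456 , 3816 , 4176 , 4536
D5: 360 , 360 , 360 , 360
The fifth differences are constant (360).
4536 + 360 = 4896;  30858 + 4896 = 35754;  150322 + 35754 = 186076;  587169 + 186076 = 773245;  1953563 + 773245 = 2726808
4896 + 360 = 5256;  35754 + 5256 = 41010;  186076 + 41010 = 227086;  773245 + 227086 = 1000331;  2726808 + 1000331 = 3727139

3727139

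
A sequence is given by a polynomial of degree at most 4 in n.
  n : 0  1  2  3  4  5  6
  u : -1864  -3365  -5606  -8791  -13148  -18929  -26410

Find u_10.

-79694

Δ: -1501, -2241, -3185, -4357, -5781, -7481
Δ²: -740, -944, -1172, -1424, -1700
Δ³: -204, -228, -252, -276
Δ⁴: -24, -24, -24
Constant fourth difference = -24, so extend:
-276 − 24 = -300;  -1700 − 300 = -2000;  -7481 − 2000 = -9481;  -26410 − 9481 = -35891
-300 − 24 = -324;  -2000 − 324 = -2324;  -9481 − 2324 = -11805;  -35891 − 11805 = -47696
-324 − 24 = -348;  -2324 − 348 = -2672;  -11805 − 2672 = -14477;  -47696 − 14477 = -62173
-348 − 24 = -372;  -2672 − 372 = -3044;  -14477 − 3044 = -17521;  -62173 − 17521 = -79694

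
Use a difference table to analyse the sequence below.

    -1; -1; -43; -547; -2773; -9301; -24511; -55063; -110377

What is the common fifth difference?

-480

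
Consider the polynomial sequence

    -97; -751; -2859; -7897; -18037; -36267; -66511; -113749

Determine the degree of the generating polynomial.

Δ: -654, -2108, -5038, -10140, -18230, -30244, -47238
Δ²: -1454, -2930, -5102, -8090, -12014, -16994
Δ³: -1476, -2172, -2988, -3924, -4980
Δ⁴: -696, -816, -936, -1056
Δ⁵: -120, -120, -120
The fifth differences are constant, so the polynomial has degree 5.

5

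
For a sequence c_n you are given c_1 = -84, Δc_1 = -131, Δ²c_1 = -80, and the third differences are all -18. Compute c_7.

-2430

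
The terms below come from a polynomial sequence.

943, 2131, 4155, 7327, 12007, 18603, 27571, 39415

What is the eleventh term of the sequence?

97963

Δ: 1188  2024  3172  4680  6596  8968  11844
Δ²: 836  1148  1508  1916  2372  2876
Δ³: 312  360  408  456  504
Δ⁴: 48  48  48  48
The fourth differences are constant (48).
504 + 48 = 552;  2876 + 552 = 3428;  11844 + 3428 = 15272;  39415 + 15272 = 54687
552 + 48 = 600;  3428 + 600 = 4028;  15272 + 4028 = 19300;  54687 + 19300 = 73987
600 + 48 = 648;  4028 + 648 = 4676;  19300 + 4676 = 23976;  73987 + 23976 = 97963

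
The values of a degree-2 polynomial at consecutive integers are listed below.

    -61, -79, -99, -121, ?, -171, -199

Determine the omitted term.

Using the first 4 terms:
First differences: -18, -20, -22
Second differences: -2, -2
Constant second difference = -2.
Extend forward: -22 − 2 = -24;  -121 − 24 = -145

-145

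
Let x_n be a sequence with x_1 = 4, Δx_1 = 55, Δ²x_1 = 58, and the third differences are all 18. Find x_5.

Build the table forward from the leading diagonal:
Third differences: 18, 18, 18, 18, 18
Second differences: 58, 76, 94, 112, 130
First differences: 55, 113, 189, 283, 395
x: 4, 59, 172, 361, 644

644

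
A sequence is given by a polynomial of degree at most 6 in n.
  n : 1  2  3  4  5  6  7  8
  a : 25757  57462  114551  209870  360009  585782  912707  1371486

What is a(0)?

9854

Δ: 31705, 57089, 95319, 150139, 225773, 326925, 458779
Δ²: 25384, 38230, 54820, 75634, 101152, 131854
Δ³: 12846, 16590, 20814, 25518, 30702
Δ⁴: 3744, 4224, 4704, 5184
Δ⁵: 480, 480, 480
The fifth differences are constant at 480.
Work back: 3744 − 480 = 3264;  12846 − 3264 = 9582;  25384 − 9582 = 15802;  31705 − 15802 = 15903;  25757 − 15903 = 9854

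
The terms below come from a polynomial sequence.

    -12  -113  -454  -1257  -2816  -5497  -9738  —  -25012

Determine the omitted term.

-16049

Using the first 7 terms:
-101  -341  -803  -1559  -2681  -4241
-240  -462  -756  -1122  -1560
-222  -294  -366  -438
-72  -72  -72
Constant fourth difference = -72.
Extend forward: -438 − 72 = -510;  -1560 − 510 = -2070;  -4241 − 2070 = -6311;  -9738 − 6311 = -16049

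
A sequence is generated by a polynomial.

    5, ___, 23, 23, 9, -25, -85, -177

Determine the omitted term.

Using the last 6 terms:
Δ: 0  -14  -34  -60  -92
Δ²: -14  -20  -26  -32
Δ³: -6  -6  -6
Constant third difference = -6.
Extend backward: -14 + 6 = -8;  0 + 8 = 8;  23 − 8 = 15

15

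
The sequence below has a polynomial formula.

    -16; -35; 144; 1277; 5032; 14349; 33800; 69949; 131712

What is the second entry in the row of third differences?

First differences: -19, 179, 1133, 3755, 9317, 19451, 36149, 61763
Second differences: 198, 954, 2622, 5562, 10134, 16698, 25614
Third differences: 756, 1668, 2940, 4572, 6564, 8916
Fourth differences: 912, 1272, 1632, 1992, 2352
Fifth differences: 360, 360, 360, 360

1668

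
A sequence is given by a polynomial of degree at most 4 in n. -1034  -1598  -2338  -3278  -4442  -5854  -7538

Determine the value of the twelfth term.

-20878

D1: -564, -740, -940, -1164, -1412, -1684
D2: -176, -200, -224, -248, -272
D3: -24, -24, -24, -24
Third differences constant at -24.
-272 − 24 = -296;  -1684 − 296 = -1980;  -7538 − 1980 = -9518
-296 − 24 = -320;  -1980 − 320 = -2300;  -9518 − 2300 = -11818
-320 − 24 = -344;  -2300 − 344 = -2644;  -11818 − 2644 = -14462
-344 − 24 = -368;  -2644 − 368 = -3012;  -14462 − 3012 = -17474
-368 − 24 = -392;  -3012 − 392 = -3404;  -17474 − 3404 = -20878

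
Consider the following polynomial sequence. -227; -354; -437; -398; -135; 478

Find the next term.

Δ: -127, -83, 39, 263, 613
Δ²: 44, 122, 224, 350
Δ³: 78, 102, 126
Δ⁴: 24, 24
The fourth differences are constant (24).
126 + 24 = 150;  350 + 150 = 500;  613 + 500 = 1113;  478 + 1113 = 1591

1591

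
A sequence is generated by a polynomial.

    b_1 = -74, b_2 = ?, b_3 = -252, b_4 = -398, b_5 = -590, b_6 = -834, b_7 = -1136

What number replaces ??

-146

Using the last 5 terms:
D1: -146  -192  -244  -302
D2: -46  -52  -58
D3: -6  -6
Constant third difference = -6.
Extend backward: -46 + 6 = -40;  -146 + 40 = -106;  -252 + 106 = -146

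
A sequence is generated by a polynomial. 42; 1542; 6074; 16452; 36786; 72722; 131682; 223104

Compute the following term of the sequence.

First differences: 1500, 4532, 10378, 20334, 35936, 58960, 91422
Second differences: 3032, 5846, 9956, 15602, 23024, 32462
Third differences: 2814, 4110, 5646, 7422, 9438
Fourth differences: 1296, 1536, 1776, 2016
Fifth differences: 240, 240, 240
Constant fifth difference = 240, so extend:
2016 + 240 = 2256;  9438 + 2256 = 11694;  32462 + 11694 = 44156;  91422 + 44156 = 135578;  223104 + 135578 = 358682

358682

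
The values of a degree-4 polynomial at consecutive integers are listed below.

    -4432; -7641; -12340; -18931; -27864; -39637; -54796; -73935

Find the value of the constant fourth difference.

D1: -3209, -4699, -6591, -8933, -11773, -15159, -19139
D2: -1490, -1892, -2342, -2840, -3386, -3980
D3: -402, -450, -498, -546, -594
D4: -48, -48, -48, -48

-48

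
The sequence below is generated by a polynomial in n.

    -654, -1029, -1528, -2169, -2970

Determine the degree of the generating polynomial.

3

First differences: -375, -499, -641, -801
Second differences: -124, -142, -160
Third differences: -18, -18
The third differences are constant, so the polynomial has degree 3.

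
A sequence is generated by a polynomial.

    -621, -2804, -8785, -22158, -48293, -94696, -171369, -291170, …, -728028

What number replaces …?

Using the first 8 terms:
First differences: -2183, -5981, -13373, -26135, -46403, -76673, -119801
Second differences: -3798, -7392, -12762, -20268, -30270, -43128
Third differences: -3594, -5370, -7506, -10002, -12858
Fourth differences: -1776, -2136, -2496, -2856
Fifth differences: -360, -360, -360
Constant fifth difference = -360.
Extend forward: -2856 − 360 = -3216;  -12858 − 3216 = -16074;  -43128 − 16074 = -59202;  -119801 − 59202 = -179003;  -291170 − 179003 = -470173

-470173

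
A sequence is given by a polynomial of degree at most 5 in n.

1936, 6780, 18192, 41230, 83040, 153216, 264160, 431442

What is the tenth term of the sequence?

1015300

First differences: 4844 , 11412 , 23038 , 41810 , 70176 , 110944 , 167282
Second differences: 6568 , 11626 , 18772 , 28366 , 40768 , 56338
Third differences: 5058 , 7146 , 9594 , 12402 , 15570
Fourth differences: 2088 , 2448 , 2808 , 3168
Fifth differences: 360 , 360 , 360
The fifth differences are constant (360).
3168 + 360 = 3528;  15570 + 3528 = 19098;  56338 + 19098 = 75436;  167282 + 75436 = 242718;  431442 + 242718 = 674160
3528 + 360 = 3888;  19098 + 3888 = 22986;  75436 + 22986 = 98422;  242718 + 98422 = 341140;  674160 + 341140 = 1015300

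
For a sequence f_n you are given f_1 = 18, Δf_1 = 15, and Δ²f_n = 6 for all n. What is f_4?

81

Build the table forward from the leading diagonal:
Δ²: 6, 6, 6, 6
Δ: 15, 21, 27, 33
f: 18, 33, 54, 81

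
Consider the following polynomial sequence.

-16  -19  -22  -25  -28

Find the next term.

-31

-3  -3  -3  -3
Constant first difference = -3, so extend:
-28 − 3 = -31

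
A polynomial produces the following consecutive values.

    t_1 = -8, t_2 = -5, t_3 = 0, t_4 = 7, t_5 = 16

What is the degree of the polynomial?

2

D1: 3, 5, 7, 9
D2: 2, 2, 2
The second differences are constant, so the polynomial has degree 2.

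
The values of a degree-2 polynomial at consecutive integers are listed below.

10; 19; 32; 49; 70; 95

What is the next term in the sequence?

124

First differences: 9 , 13 , 17 , 21 , 25
Second differences: 4 , 4 , 4 , 4
Second differences constant at 4.
25 + 4 = 29;  95 + 29 = 124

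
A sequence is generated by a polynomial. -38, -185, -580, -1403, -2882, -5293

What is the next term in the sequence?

-147, -395, -823, -1479, -2411
-248, -428, -656, -932
-180, -228, -276
-48, -48
Constant fourth difference = -48, so extend:
-276 − 48 = -324;  -932 − 324 = -1256;  -2411 − 1256 = -3667;  -5293 − 3667 = -8960

-8960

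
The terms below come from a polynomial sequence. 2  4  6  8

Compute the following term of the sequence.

2 , 2 , 2
Constant first difference = 2, so extend:
8 + 2 = 10

10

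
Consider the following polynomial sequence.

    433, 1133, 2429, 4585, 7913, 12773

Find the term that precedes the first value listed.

First differences: 700  1296  2156  3328  4860
Second differences: 596  860  1172  1532
Third differences: 264  312  360
Fourth differences: 48  48
The fourth differences are constant at 48.
Work back: 264 − 48 = 216;  596 − 216 = 380;  700 − 380 = 320;  433 − 320 = 113

113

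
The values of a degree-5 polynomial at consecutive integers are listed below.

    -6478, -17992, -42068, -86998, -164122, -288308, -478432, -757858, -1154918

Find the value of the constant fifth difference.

-480

First differences: -11514, -24076, -44930, -77124, -124186, -190124, -279426, -397060
Second differences: -12562, -20854, -32194, -47062, -65938, -89302, -117634
Third differences: -8292, -11340, -14868, -18876, -23364, -28332
Fourth differences: -3048, -3528, -4008, -4488, -4968
Fifth differences: -480, -480, -480, -480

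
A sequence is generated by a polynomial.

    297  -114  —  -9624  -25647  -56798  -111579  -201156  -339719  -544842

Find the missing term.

-2531

Using the last 7 terms:
Δ: -16023  -31151  -54781  -89577  -138563  -205123
Δ²: -15128  -23630  -34796  -48986  -66560
Δ³: -8502  -11166  -14190  -17574
Δ⁴: -2664  -3024  -3384
Δ⁵: -360  -360
Constant fifth difference = -360.
Extend backward: -2664 + 360 = -2304;  -8502 + 2304 = -6198;  -15128 + 6198 = -8930;  -16023 + 8930 = -7093;  -9624 + 7093 = -2531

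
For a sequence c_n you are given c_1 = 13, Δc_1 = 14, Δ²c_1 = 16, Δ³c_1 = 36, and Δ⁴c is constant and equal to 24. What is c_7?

1417

Build the table forward from the leading diagonal:
Δ⁴: 24  24  24  24  24  24  24
Δ³: 36  60  84  108  132  156  180
Δ²: 16  52  112  196  304  436  592
Δ: 14  30  82  194  390  694  1130
c: 13  27  57  139  333  723  1417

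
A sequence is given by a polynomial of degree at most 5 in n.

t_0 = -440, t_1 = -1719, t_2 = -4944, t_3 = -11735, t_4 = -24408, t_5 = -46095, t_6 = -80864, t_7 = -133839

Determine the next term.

-211320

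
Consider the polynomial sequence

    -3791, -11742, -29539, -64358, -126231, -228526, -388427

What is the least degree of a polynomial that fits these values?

5

-7951, -17797, -34819, -61873, -102295, -159901
-9846, -17022, -27054, -40422, -57606
-7176, -10032, -13368, -17184
-2856, -3336, -3816
-480, -480
The fifth differences are constant, so the polynomial has degree 5.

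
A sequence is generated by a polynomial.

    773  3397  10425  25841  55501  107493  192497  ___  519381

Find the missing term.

324145

Using the first 7 terms:
First differences: 2624  7028  15416  29660  51992  85004
Second differences: 4404  8388  14244  22332  33012
Third differences: 3984  5856  8088  10680
Fourth differences: 1872  2232  2592
Fifth differences: 360  360
Constant fifth difference = 360.
Extend forward: 2592 + 360 = 2952;  10680 + 2952 = 13632;  33012 + 13632 = 46644;  85004 + 46644 = 131648;  192497 + 131648 = 324145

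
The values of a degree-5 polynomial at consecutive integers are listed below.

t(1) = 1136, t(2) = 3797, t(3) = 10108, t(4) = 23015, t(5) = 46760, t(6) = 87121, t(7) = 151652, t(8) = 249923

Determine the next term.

393760

D1: 2661  6311  12907  23745  40361  64531  98271
D2: 3650  6596  10838  16616  24170  33740
D3: 2946  4242  5778  7554  9570
D4: 1296  1536  1776  2016
D5: 240  240  240
The fifth differences are constant (240).
2016 + 240 = 2256;  9570 + 2256 = 11826;  33740 + 11826 = 45566;  98271 + 45566 = 143837;  249923 + 143837 = 393760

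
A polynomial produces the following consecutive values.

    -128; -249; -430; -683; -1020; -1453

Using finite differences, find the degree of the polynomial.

3

D1: -121, -181, -253, -337, -433
D2: -60, -72, -84, -96
D3: -12, -12, -12
The third differences are constant, so the polynomial has degree 3.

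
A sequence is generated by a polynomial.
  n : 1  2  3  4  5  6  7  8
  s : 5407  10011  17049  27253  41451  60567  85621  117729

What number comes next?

158103

Δ: 4604, 7038, 10204, 14198, 19116, 25054, 32108
Δ²: 2434, 3166, 3994, 4918, 5938, 7054
Δ³: 732, 828, 924, 1020, 1116
Δ⁴: 96, 96, 96, 96
Fourth differences constant at 96.
1116 + 96 = 1212;  7054 + 1212 = 8266;  32108 + 8266 = 40374;  117729 + 40374 = 158103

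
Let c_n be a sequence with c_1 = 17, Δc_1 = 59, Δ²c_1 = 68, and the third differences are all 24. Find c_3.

Build the table forward from the leading diagonal:
D3: 24  24  24
D2: 68  92  116
D1: 59  127  219
c: 17  76  203

203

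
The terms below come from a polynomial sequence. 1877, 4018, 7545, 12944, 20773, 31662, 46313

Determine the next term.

First differences: 2141 , 3527 , 5399 , 7829 , 10889 , 14651
Second differences: 1386 , 1872 , 2430 , 3060 , 3762
Third differences: 486 , 558 , 630 , 702
Fourth differences: 72 , 72 , 72
The fourth differences are constant (72).
702 + 72 = 774;  3762 + 774 = 4536;  14651 + 4536 = 19187;  46313 + 19187 = 65500

65500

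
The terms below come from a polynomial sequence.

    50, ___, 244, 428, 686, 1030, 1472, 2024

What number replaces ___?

Using the last 6 terms:
184, 258, 344, 442, 552
74, 86, 98, 110
12, 12, 12
Constant third difference = 12.
Extend backward: 74 − 12 = 62;  184 − 62 = 122;  244 − 122 = 122

122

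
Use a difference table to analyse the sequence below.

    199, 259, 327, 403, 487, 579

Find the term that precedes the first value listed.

147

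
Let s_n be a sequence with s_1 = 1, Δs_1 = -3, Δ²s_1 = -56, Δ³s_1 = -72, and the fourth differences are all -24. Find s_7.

Build the table forward from the leading diagonal:
Fourth differences: -24  -24  -24  -24  -24  -24  -24
Third differences: -72  -96  -120  -144  -168  -192  -216
Second differences: -56  -128  -224  -344  -488  -656  -848
First differences: -3  -59  -187  -411  -755  -1243  -1899
s: 1  -2  -61  -248  -659  -1414  -2657

-2657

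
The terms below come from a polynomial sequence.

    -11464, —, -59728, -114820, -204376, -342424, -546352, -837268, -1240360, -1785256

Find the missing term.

Using the last 8 terms:
-55092, -89556, -138048, -203928, -290916, -403092, -544896
-34464, -48492, -65880, -86988, -112176, -141804
-14028, -17388, -21108, -25188, -29628
-3360, -3720, -4080, -4440
-360, -360, -360
Constant fifth difference = -360.
Extend backward: -3360 + 360 = -3000;  -14028 + 3000 = -11028;  -34464 + 11028 = -23436;  -55092 + 23436 = -31656;  -59728 + 31656 = -28072

-28072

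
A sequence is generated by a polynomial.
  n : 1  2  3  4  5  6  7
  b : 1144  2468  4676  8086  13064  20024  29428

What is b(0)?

Δ: 1324, 2208, 3410, 4978, 6960, 9404
Δ²: 884, 1202, 1568, 1982, 2444
Δ³: 318, 366, 414, 462
Δ⁴: 48, 48, 48
The fourth differences are constant at 48.
Work back: 318 − 48 = 270;  884 − 270 = 614;  1324 − 614 = 710;  1144 − 710 = 434

434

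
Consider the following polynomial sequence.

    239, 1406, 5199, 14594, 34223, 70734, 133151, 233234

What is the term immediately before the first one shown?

18

Δ: 1167  3793  9395  19629  36511  62417  100083
Δ²: 2626  5602  10234  16882  25906  37666
Δ³: 2976  4632  6648  9024  11760
Δ⁴: 1656  2016  2376  2736
Δ⁵: 360  360  360
The fifth differences are constant at 360.
Work back: 1656 − 360 = 1296;  2976 − 1296 = 1680;  2626 − 1680 = 946;  1167 − 946 = 221;  239 − 221 = 18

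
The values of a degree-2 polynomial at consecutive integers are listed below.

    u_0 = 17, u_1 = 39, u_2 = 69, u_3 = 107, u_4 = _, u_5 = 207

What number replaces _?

Using the first 4 terms:
D1: 22, 30, 38
D2: 8, 8
Constant second difference = 8.
Extend forward: 38 + 8 = 46;  107 + 46 = 153

153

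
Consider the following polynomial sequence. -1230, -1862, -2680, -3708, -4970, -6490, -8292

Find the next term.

-10400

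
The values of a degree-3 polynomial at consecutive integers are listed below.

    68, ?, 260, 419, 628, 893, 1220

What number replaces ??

145

Using the last 5 terms:
Δ: 159, 209, 265, 327
Δ²: 50, 56, 62
Δ³: 6, 6
Constant third difference = 6.
Extend backward: 50 − 6 = 44;  159 − 44 = 115;  260 − 115 = 145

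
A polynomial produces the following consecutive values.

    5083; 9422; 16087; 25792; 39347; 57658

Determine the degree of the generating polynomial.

4

D1: 4339, 6665, 9705, 13555, 18311
D2: 2326, 3040, 3850, 4756
D3: 714, 810, 906
D4: 96, 96
The fourth differences are constant, so the polynomial has degree 4.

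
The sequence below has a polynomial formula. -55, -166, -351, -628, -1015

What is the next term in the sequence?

-1530

D1: -111  -185  -277  -387
D2: -74  -92  -110
D3: -18  -18
Third differences constant at -18.
-110 − 18 = -128;  -387 − 128 = -515;  -1015 − 515 = -1530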